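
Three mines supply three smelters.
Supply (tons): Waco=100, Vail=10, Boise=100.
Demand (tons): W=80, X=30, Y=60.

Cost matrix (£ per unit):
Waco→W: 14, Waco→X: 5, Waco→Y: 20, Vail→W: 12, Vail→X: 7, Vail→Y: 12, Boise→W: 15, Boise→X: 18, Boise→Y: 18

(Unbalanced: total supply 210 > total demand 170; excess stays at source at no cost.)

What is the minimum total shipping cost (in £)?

2300

An optimal shipping plan:
  Waco to W: 70 × £14 = £980
  Waco to X: 30 × £5 = £150
  Vail to Y: 10 × £12 = £120
  Boise to W: 10 × £15 = £150
  Boise to Y: 50 × £18 = £900
Total = 980 + 150 + 120 + 150 + 900 = £2300.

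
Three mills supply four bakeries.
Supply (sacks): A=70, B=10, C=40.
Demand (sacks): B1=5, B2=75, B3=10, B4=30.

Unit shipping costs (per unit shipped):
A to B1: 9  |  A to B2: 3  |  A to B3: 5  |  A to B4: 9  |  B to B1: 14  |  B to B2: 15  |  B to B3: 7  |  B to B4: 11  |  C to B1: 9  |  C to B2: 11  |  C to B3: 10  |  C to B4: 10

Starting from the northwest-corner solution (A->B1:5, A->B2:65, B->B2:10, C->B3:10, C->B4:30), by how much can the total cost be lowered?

Current plan cost = 5·9 + 65·3 + 10·15 + 10·10 + 30·10 = 790.
Optimal plan:
  A to B2: 70 sacks
  B to B3: 10 sacks
  C to B1: 5 sacks
  C to B2: 5 sacks
  C to B4: 30 sacks
Optimal cost = 680.
Saving = 790 − 680 = 110.

110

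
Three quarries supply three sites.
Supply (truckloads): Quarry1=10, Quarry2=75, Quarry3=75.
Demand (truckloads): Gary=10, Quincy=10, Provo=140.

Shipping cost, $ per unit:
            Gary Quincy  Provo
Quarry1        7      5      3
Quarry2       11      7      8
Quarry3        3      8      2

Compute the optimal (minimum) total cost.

780

Optimal allocation:
  Quarry1->Provo: 10 × $3 = $30
  Quarry2->Quincy: 10 × $7 = $70
  Quarry2->Provo: 65 × $8 = $520
  Quarry3->Gary: 10 × $3 = $30
  Quarry3->Provo: 65 × $2 = $130
Total = 30 + 70 + 520 + 30 + 130 = $780.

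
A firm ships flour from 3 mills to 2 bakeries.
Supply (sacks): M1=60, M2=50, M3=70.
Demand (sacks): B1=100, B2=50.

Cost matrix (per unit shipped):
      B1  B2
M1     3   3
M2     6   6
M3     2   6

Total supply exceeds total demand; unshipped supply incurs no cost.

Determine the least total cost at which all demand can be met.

440

An optimal shipping plan:
  M1→B1: 10 × 3 = 30
  M1→B2: 50 × 3 = 150
  M2→B1: 20 × 6 = 120
  M3→B1: 70 × 2 = 140
Total = 30 + 150 + 120 + 140 = 440.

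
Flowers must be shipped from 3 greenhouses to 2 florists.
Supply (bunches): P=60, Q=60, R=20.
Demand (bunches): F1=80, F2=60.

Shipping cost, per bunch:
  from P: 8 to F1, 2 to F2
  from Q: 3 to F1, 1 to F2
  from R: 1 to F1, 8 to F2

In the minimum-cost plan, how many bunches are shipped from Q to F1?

Optimal shipments:
  P→F2: 60 × 2 = 120
  Q→F1: 60 × 3 = 180
  R→F1: 20 × 1 = 20
Total cost = 320.
So Q→F1 carries 60 bunches.

60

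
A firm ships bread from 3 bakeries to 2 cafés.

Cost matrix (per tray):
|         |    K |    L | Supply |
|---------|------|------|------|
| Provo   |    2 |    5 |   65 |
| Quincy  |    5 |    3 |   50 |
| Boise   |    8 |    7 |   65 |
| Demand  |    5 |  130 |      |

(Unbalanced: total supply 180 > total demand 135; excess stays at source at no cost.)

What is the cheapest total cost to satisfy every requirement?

600

An optimal shipping plan:
  Provo–K: 5 × 2 = 10
  Provo–L: 60 × 5 = 300
  Quincy–L: 50 × 3 = 150
  Boise–L: 20 × 7 = 140
Total = 10 + 300 + 150 + 140 = 600.
(Supply check: Provo ships 65; Quincy ships 50; Boise ships 20.)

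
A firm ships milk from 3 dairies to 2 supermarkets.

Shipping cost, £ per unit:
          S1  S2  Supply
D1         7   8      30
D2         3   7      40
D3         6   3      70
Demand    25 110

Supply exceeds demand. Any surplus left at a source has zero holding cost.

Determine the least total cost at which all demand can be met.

590

An optimal shipping plan:
  D1→S2: 25 × £8 = £200
  D2→S1: 25 × £3 = £75
  D2→S2: 15 × £7 = £105
  D3→S2: 70 × £3 = £210
Total = 200 + 75 + 105 + 210 = £590.
(Supply check: D1 ships 25; D2 ships 40; D3 ships 70.)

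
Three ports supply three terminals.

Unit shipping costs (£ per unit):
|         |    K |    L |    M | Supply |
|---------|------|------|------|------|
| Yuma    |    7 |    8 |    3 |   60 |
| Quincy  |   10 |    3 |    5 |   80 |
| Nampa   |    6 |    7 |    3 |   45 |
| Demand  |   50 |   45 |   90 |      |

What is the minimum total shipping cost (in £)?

Optimal allocation:
  Yuma–K: 5 × £7 = £35
  Yuma–M: 55 × £3 = £165
  Quincy–L: 45 × £3 = £135
  Quincy–M: 35 × £5 = £175
  Nampa–K: 45 × £6 = £270
Total = 35 + 165 + 135 + 175 + 270 = £780.
(Supply check: Yuma ships 60; Quincy ships 80; Nampa ships 45.)

780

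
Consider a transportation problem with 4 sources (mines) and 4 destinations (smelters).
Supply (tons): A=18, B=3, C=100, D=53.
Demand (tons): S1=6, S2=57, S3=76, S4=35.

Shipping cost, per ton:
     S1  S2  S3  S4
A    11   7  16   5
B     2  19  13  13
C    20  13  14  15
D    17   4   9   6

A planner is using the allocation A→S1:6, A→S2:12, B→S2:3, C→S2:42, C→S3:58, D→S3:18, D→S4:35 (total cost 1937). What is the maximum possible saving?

198

Current plan cost = 6·11 + 12·7 + 3·19 + 42·13 + 58·14 + 18·9 + 35·6 = 1937.
Optimal plan:
  A to S4: 18 × 5 = 90
  B to S1: 3 × 2 = 6
  C to S1: 3 × 20 = 60
  C to S2: 21 × 13 = 273
  C to S3: 76 × 14 = 1064
  D to S2: 36 × 4 = 144
  D to S4: 17 × 6 = 102
Optimal cost = 1739.
Saving = 1937 − 1739 = 198.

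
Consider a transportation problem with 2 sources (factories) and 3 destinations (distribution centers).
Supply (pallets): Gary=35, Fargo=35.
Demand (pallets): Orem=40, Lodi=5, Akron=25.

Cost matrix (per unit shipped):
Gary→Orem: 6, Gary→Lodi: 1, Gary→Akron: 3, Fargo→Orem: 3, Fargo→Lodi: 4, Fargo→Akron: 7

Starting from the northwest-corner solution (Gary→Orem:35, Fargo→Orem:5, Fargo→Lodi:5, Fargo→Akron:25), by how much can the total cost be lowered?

Current plan cost = 35·6 + 5·3 + 5·4 + 25·7 = 420.
Optimal plan:
  Gary→Orem: 5 × 6 = 30
  Gary→Lodi: 5 × 1 = 5
  Gary→Akron: 25 × 3 = 75
  Fargo→Orem: 35 × 3 = 105
Optimal cost = 215.
Saving = 420 − 215 = 205.

205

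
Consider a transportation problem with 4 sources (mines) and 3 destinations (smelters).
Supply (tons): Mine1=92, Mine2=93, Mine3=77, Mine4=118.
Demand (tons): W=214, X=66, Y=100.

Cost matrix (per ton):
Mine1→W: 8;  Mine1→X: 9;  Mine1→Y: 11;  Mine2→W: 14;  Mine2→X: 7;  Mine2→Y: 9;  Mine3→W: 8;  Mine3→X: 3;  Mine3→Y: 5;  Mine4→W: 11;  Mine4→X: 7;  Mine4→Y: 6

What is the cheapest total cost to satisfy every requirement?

An optimal shipping plan:
  Mine1–W: 92 × 8 = 736
  Mine2–W: 27 × 14 = 378
  Mine2–X: 66 × 7 = 462
  Mine3–W: 77 × 8 = 616
  Mine4–W: 18 × 11 = 198
  Mine4–Y: 100 × 6 = 600
Total = 736 + 378 + 462 + 616 + 198 + 600 = 2990.
(Supply check: Mine1 ships 92; Mine2 ships 93; Mine3 ships 77; Mine4 ships 118.)

2990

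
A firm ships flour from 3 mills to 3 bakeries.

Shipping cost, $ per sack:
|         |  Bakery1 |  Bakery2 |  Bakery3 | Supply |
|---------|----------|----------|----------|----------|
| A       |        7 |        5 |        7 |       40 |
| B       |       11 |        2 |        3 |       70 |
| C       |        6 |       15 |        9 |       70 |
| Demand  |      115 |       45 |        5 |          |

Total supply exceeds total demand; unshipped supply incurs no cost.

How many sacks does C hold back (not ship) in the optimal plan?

Minimum-cost shipments:
  A->Bakery1: 40 × $7 = $280
  B->Bakery1: 5 × $11 = $55
  B->Bakery2: 45 × $2 = $90
  B->Bakery3: 5 × $3 = $15
  C->Bakery1: 70 × $6 = $420
Total cost = $860.
C ships 70 of its 70, leaving 0.

0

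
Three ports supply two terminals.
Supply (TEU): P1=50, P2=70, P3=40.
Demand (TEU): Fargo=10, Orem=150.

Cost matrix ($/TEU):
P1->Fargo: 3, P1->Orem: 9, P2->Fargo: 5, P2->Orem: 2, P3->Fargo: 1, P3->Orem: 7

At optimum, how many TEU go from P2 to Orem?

The minimum-cost plan:
  P1→Fargo: 10 × $3 = $30
  P1→Orem: 40 × $9 = $360
  P2→Orem: 70 × $2 = $140
  P3→Orem: 40 × $7 = $280
Total cost = $810.
So P2→Orem carries 70 TEU.

70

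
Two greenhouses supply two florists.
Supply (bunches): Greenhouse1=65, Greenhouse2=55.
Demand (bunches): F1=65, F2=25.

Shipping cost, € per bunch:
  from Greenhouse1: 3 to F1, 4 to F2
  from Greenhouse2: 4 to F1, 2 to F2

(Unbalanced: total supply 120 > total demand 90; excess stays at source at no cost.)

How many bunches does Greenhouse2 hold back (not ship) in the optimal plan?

An optimal plan:
  Greenhouse1–F1: 65 × €3 = €195
  Greenhouse2–F2: 25 × €2 = €50
Total cost = €245.
Greenhouse2 ships 25 of its 55, leaving 30.

30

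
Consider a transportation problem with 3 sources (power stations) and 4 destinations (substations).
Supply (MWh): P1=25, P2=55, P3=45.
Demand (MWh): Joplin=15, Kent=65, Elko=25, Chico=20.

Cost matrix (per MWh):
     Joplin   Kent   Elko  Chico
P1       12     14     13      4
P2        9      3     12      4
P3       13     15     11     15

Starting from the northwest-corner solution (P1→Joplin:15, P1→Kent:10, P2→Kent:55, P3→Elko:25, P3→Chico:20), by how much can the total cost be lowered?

Current plan cost = 15·12 + 10·14 + 55·3 + 25·11 + 20·15 = 1060.
Optimal plan:
  P1->Kent: 5 MWh
  P1->Chico: 20 MWh
  P2->Kent: 55 MWh
  P3->Joplin: 15 MWh
  P3->Kent: 5 MWh
  P3->Elko: 25 MWh
Optimal cost = 860.
Saving = 1060 − 860 = 200.

200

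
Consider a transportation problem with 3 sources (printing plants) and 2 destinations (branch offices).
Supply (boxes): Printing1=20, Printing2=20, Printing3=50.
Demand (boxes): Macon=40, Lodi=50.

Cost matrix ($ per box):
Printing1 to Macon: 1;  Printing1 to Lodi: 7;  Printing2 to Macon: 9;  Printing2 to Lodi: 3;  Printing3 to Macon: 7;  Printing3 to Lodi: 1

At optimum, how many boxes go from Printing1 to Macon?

20

Optimal shipments:
  Printing1→Macon: 20 boxes
  Printing2→Macon: 20 boxes
  Printing3→Lodi: 50 boxes
Total cost = $250.
So Printing1→Macon carries 20 boxes.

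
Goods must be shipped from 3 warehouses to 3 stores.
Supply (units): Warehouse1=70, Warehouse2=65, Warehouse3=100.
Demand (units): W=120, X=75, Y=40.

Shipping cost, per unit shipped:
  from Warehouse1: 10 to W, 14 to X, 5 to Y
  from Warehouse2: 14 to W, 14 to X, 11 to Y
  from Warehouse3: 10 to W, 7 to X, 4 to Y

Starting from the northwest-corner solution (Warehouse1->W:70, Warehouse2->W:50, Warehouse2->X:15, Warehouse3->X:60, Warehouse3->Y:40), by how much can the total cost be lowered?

30

Current plan cost = 70·10 + 50·14 + 15·14 + 60·7 + 40·4 = 2190.
Optimal plan:
  Warehouse1->W: 55 units
  Warehouse1->Y: 15 units
  Warehouse2->W: 65 units
  Warehouse3->X: 75 units
  Warehouse3->Y: 25 units
Optimal cost = 2160.
Saving = 2190 − 2160 = 30.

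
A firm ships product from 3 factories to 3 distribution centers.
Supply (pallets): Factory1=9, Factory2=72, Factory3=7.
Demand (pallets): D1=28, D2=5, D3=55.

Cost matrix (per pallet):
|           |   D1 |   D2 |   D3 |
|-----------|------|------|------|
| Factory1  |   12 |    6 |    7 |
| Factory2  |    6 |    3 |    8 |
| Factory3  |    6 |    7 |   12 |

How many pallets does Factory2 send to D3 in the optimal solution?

46

Solving gives:
  Factory1 to D3: 9 × 7 = 63
  Factory2 to D1: 21 × 6 = 126
  Factory2 to D2: 5 × 3 = 15
  Factory2 to D3: 46 × 8 = 368
  Factory3 to D1: 7 × 6 = 42
Total cost = 614.
So Factory2→D3 carries 46 pallets.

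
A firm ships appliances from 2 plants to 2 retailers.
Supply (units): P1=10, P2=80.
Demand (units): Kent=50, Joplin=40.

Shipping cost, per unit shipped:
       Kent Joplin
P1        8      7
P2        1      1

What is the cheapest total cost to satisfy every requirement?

Optimal allocation:
  P1–Joplin: 10 × 7 = 70
  P2–Kent: 50 × 1 = 50
  P2–Joplin: 30 × 1 = 30
Total = 70 + 50 + 30 = 150.
(Supply check: P1 ships 10; P2 ships 80.)

150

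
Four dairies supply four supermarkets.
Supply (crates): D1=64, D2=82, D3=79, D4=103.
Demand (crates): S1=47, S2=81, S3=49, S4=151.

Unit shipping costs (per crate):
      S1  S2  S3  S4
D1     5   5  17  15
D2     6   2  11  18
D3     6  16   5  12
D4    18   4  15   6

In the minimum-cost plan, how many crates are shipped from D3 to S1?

Optimal shipments:
  D1–S1: 46 × 5 = 230
  D1–S4: 18 × 15 = 270
  D2–S1: 1 × 6 = 6
  D2–S2: 81 × 2 = 162
  D3–S3: 49 × 5 = 245
  D3–S4: 30 × 12 = 360
  D4–S4: 103 × 6 = 618
Total cost = 1891.
The route D3→S1 is not used.

0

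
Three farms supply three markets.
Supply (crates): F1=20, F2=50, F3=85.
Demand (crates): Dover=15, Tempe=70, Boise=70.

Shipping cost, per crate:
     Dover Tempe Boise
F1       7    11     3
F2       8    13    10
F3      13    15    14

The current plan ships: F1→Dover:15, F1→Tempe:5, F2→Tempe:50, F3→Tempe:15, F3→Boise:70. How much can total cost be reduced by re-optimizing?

225

Current plan cost = 15·7 + 5·11 + 50·13 + 15·15 + 70·14 = 2015.
Optimal plan:
  F1->Boise: 20 × 3 = 60
  F2->Dover: 15 × 8 = 120
  F2->Boise: 35 × 10 = 350
  F3->Tempe: 70 × 15 = 1050
  F3->Boise: 15 × 14 = 210
Optimal cost = 1790.
Saving = 2015 − 1790 = 225.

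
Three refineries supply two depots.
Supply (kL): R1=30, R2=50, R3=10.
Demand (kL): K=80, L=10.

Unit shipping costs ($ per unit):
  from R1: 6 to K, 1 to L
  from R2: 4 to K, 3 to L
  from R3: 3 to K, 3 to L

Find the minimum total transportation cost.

360

One minimum-cost allocation:
  R1→K: 20 × $6 = $120
  R1→L: 10 × $1 = $10
  R2→K: 50 × $4 = $200
  R3→K: 10 × $3 = $30
Total = 120 + 10 + 200 + 30 = $360.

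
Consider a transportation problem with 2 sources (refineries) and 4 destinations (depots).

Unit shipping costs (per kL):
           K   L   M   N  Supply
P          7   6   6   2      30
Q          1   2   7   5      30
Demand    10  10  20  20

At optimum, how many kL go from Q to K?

10

The minimum-cost plan:
  P->M: 10 × 6 = 60
  P->N: 20 × 2 = 40
  Q->K: 10 × 1 = 10
  Q->L: 10 × 2 = 20
  Q->M: 10 × 7 = 70
Total cost = 200.
So Q→K carries 10 kL.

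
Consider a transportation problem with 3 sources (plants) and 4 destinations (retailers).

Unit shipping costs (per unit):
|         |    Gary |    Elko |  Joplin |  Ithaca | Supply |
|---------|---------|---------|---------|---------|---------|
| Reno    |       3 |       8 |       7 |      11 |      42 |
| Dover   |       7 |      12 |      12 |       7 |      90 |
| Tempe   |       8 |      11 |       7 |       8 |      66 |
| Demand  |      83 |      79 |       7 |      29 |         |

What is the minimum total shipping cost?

A cheapest plan:
  Reno→Gary: 22 × 3 = 66
  Reno→Elko: 20 × 8 = 160
  Dover→Gary: 61 × 7 = 427
  Dover→Ithaca: 29 × 7 = 203
  Tempe→Elko: 59 × 11 = 649
  Tempe→Joplin: 7 × 7 = 49
Total = 66 + 160 + 427 + 203 + 649 + 49 = 1554.

1554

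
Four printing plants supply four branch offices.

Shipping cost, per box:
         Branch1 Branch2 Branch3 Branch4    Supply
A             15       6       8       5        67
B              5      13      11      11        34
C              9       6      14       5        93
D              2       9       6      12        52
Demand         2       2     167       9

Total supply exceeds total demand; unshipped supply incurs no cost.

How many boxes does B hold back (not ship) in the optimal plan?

0

Minimum-cost shipments:
  A->Branch3: 67 × 8 = 536
  B->Branch1: 2 × 5 = 10
  B->Branch3: 32 × 11 = 352
  C->Branch2: 2 × 6 = 12
  C->Branch3: 16 × 14 = 224
  C->Branch4: 9 × 5 = 45
  D->Branch3: 52 × 6 = 312
Total cost = 1491.
B ships 34 of its 34, leaving 0.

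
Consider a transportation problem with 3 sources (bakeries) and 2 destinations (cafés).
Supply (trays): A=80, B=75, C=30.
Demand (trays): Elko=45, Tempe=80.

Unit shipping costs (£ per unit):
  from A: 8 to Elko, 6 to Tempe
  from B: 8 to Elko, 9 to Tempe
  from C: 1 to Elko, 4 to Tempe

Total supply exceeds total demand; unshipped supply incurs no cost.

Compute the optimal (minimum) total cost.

630

A cheapest plan:
  A->Tempe: 80 trays
  B->Elko: 15 trays
  C->Elko: 30 trays
Total cost = £630.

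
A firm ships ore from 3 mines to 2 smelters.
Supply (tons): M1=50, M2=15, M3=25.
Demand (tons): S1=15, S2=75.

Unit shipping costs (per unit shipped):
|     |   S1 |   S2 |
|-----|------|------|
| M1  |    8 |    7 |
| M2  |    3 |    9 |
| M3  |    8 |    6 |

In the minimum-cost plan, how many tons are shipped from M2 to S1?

15

The minimum-cost plan:
  M1→S2: 50 × 7 = 350
  M2→S1: 15 × 3 = 45
  M3→S2: 25 × 6 = 150
Total cost = 545.
So M2→S1 carries 15 tons.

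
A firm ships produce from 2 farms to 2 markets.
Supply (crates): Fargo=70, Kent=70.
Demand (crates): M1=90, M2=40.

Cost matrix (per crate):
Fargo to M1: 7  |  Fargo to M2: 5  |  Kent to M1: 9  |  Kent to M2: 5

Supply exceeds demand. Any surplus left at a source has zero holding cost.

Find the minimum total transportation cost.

Optimal allocation:
  Fargo–M1: 70 × 7 = 490
  Kent–M1: 20 × 9 = 180
  Kent–M2: 40 × 5 = 200
Total = 490 + 180 + 200 = 870.

870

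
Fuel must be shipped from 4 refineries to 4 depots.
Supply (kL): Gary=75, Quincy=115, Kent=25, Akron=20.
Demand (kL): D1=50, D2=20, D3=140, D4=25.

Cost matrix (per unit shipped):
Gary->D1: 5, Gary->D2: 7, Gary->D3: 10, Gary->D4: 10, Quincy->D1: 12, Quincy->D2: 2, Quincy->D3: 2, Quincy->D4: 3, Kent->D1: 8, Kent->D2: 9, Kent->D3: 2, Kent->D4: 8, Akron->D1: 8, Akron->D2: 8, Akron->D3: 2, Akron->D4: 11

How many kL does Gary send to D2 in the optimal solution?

The minimum-cost plan:
  Gary–D1: 50 × 5 = 250
  Gary–D2: 20 × 7 = 140
  Gary–D4: 5 × 10 = 50
  Quincy–D3: 95 × 2 = 190
  Quincy–D4: 20 × 3 = 60
  Kent–D3: 25 × 2 = 50
  Akron–D3: 20 × 2 = 40
Total cost = 780.
So Gary→D2 carries 20 kL.

20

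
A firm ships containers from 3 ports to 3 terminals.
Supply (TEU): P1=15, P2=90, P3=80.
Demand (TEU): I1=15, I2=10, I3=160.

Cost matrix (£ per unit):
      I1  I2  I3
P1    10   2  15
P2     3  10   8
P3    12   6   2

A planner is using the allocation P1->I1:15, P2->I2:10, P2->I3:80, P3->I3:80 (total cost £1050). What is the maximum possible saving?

Current plan cost = 15·10 + 10·10 + 80·8 + 80·2 = £1050.
Optimal plan:
  P1→I2: 10 × £2 = £20
  P1→I3: 5 × £15 = £75
  P2→I1: 15 × £3 = £45
  P2→I3: 75 × £8 = £600
  P3→I3: 80 × £2 = £160
Optimal cost = £900.
Saving = 1050 − 900 = £150.

150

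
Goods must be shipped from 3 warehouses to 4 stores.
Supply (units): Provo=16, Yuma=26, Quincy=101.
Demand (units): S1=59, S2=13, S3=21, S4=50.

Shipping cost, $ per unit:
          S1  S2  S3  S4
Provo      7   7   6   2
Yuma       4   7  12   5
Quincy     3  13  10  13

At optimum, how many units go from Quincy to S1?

Optimal shipments:
  Provo→S4: 16 units
  Yuma→S4: 26 units
  Quincy→S1: 59 units
  Quincy→S2: 13 units
  Quincy→S3: 21 units
  Quincy→S4: 8 units
Total cost = $822.
So Quincy→S1 carries 59 units.

59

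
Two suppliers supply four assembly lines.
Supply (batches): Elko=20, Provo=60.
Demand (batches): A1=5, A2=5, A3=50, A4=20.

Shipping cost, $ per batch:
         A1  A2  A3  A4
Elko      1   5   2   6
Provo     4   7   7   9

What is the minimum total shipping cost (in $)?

485

An optimal shipping plan:
  Elko→A3: 20 batches
  Provo→A1: 5 batches
  Provo→A2: 5 batches
  Provo→A3: 30 batches
  Provo→A4: 20 batches
Total cost = $485.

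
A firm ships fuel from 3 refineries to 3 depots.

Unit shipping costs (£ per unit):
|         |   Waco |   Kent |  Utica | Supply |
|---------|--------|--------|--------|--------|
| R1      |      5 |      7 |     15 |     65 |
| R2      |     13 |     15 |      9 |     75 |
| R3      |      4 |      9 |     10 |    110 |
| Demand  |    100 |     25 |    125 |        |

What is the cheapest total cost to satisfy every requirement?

One minimum-cost allocation:
  R1 to Waco: 40 × £5 = £200
  R1 to Kent: 25 × £7 = £175
  R2 to Utica: 75 × £9 = £675
  R3 to Waco: 60 × £4 = £240
  R3 to Utica: 50 × £10 = £500
Total = 200 + 175 + 675 + 240 + 500 = £1790.

1790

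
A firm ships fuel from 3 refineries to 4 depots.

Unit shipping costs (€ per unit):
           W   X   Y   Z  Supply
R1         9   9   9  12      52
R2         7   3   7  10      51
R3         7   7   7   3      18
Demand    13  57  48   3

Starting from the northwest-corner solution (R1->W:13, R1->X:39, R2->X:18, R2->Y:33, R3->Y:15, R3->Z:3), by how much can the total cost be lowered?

Current plan cost = 13·9 + 39·9 + 18·3 + 33·7 + 15·7 + 3·3 = €867.
Optimal plan:
  R1→X: 6 × €9 = €54
  R1→Y: 46 × €9 = €414
  R2→X: 51 × €3 = €153
  R3→W: 13 × €7 = €91
  R3→Y: 2 × €7 = €14
  R3→Z: 3 × €3 = €9
Optimal cost = €735.
Saving = 867 − 735 = €132.

132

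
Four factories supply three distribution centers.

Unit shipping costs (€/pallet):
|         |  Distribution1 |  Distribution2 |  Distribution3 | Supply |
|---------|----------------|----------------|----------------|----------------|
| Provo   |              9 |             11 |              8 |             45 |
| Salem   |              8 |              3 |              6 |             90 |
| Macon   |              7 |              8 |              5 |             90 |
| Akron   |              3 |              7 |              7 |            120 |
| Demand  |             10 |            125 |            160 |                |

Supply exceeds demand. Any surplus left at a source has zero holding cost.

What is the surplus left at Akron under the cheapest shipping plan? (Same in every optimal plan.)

5

An optimal plan:
  Salem to Distribution2: 90 × €3 = €270
  Macon to Distribution3: 90 × €5 = €450
  Akron to Distribution1: 10 × €3 = €30
  Akron to Distribution2: 35 × €7 = €245
  Akron to Distribution3: 70 × €7 = €490
Total cost = €1485.
Akron ships 115 of its 120, leaving 5.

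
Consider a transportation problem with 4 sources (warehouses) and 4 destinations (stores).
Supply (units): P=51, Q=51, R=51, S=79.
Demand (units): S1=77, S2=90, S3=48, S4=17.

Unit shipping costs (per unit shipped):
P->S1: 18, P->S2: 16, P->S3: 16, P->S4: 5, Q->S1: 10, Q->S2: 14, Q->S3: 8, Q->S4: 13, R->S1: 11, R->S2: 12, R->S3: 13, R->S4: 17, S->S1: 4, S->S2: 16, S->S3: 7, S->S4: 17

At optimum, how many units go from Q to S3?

Solving gives:
  P–S2: 34 × 16 = 544
  P–S4: 17 × 5 = 85
  Q–S2: 5 × 14 = 70
  Q–S3: 46 × 8 = 368
  R–S2: 51 × 12 = 612
  S–S1: 77 × 4 = 308
  S–S3: 2 × 7 = 14
Total cost = 2001.
So Q→S3 carries 46 units.

46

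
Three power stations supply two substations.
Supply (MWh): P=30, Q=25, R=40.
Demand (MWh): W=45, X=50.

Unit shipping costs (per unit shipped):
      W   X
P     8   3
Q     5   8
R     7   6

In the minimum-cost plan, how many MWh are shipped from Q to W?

25

The minimum-cost plan:
  P→X: 30 × 3 = 90
  Q→W: 25 × 5 = 125
  R→W: 20 × 7 = 140
  R→X: 20 × 6 = 120
Total cost = 475.
So Q→W carries 25 MWh.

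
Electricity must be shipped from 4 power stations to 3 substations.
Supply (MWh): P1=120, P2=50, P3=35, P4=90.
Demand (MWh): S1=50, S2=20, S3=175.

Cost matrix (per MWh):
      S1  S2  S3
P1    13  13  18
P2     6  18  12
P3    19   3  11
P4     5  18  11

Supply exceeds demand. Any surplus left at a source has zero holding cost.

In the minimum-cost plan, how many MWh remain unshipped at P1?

50

An optimal plan:
  P1→S3: 70 × 18 = 1260
  P2→S1: 50 × 6 = 300
  P3→S2: 20 × 3 = 60
  P3→S3: 15 × 11 = 165
  P4→S3: 90 × 11 = 990
Total cost = 2775.
P1 ships 70 of its 120, leaving 50.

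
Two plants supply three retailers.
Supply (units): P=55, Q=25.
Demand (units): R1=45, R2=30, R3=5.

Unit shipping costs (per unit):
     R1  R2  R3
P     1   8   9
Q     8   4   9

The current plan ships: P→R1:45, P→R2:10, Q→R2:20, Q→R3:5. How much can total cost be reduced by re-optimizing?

Current plan cost = 45·1 + 10·8 + 20·4 + 5·9 = 250.
Optimal plan:
  P–R1: 45 × 1 = 45
  P–R2: 5 × 8 = 40
  P–R3: 5 × 9 = 45
  Q–R2: 25 × 4 = 100
Optimal cost = 230.
Saving = 250 − 230 = 20.

20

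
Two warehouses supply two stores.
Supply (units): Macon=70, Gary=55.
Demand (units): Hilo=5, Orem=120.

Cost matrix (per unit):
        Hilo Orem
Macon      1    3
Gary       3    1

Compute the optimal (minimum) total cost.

255

One minimum-cost allocation:
  Macon->Hilo: 5 × 1 = 5
  Macon->Orem: 65 × 3 = 195
  Gary->Orem: 55 × 1 = 55
Total = 5 + 195 + 55 = 255.
(Supply check: Macon ships 70; Gary ships 55.)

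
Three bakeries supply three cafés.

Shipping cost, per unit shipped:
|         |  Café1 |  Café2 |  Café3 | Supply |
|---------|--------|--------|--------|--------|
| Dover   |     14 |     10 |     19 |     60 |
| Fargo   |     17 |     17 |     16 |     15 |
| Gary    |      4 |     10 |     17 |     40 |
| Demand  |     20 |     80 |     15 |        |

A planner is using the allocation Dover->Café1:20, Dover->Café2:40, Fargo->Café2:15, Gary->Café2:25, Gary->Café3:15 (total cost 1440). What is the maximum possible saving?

320

Current plan cost = 20·14 + 40·10 + 15·17 + 25·10 + 15·17 = 1440.
Optimal plan:
  Dover to Café2: 60 × 10 = 600
  Fargo to Café3: 15 × 16 = 240
  Gary to Café1: 20 × 4 = 80
  Gary to Café2: 20 × 10 = 200
Optimal cost = 1120.
Saving = 1440 − 1120 = 320.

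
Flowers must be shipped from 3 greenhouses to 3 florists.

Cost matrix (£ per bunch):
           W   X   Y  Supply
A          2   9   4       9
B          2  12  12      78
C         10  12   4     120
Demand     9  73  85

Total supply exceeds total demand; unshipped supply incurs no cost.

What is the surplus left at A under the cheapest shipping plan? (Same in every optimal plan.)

0

Minimum-cost shipments:
  A→X: 9 × £9 = £81
  B→W: 9 × £2 = £18
  B→X: 64 × £12 = £768
  C→Y: 85 × £4 = £340
Total cost = £1207.
A ships 9 of its 9, leaving 0.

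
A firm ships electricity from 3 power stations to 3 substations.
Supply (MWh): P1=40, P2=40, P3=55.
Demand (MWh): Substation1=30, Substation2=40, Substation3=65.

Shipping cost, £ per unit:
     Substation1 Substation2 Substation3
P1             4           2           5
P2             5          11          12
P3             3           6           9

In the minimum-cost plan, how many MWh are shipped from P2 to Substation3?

Optimal shipments:
  P1→Substation3: 40 × £5 = £200
  P2→Substation1: 30 × £5 = £150
  P2→Substation3: 10 × £12 = £120
  P3→Substation2: 40 × £6 = £240
  P3→Substation3: 15 × £9 = £135
Total cost = £845.
So P2→Substation3 carries 10 MWh.

10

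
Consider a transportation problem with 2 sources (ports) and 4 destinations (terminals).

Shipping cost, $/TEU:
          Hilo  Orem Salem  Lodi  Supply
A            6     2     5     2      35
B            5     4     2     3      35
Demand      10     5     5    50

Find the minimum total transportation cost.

190

Optimal allocation:
  A->Orem: 5 TEU
  A->Lodi: 30 TEU
  B->Hilo: 10 TEU
  B->Salem: 5 TEU
  B->Lodi: 20 TEU
Total cost = $190.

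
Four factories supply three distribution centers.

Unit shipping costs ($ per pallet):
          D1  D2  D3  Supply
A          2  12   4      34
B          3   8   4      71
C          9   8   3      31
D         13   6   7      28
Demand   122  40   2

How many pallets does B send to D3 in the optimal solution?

Optimal shipments:
  A->D1: 34 × $2 = $68
  B->D1: 71 × $3 = $213
  C->D1: 17 × $9 = $153
  C->D2: 12 × $8 = $96
  C->D3: 2 × $3 = $6
  D->D2: 28 × $6 = $168
Total cost = $704.
The route B→D3 is not used.

0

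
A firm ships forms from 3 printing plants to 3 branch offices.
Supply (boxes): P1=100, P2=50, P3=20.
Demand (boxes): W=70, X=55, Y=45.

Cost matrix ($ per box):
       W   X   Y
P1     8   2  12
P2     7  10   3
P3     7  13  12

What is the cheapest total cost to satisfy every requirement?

One minimum-cost allocation:
  P1 to W: 45 × $8 = $360
  P1 to X: 55 × $2 = $110
  P2 to W: 5 × $7 = $35
  P2 to Y: 45 × $3 = $135
  P3 to W: 20 × $7 = $140
Total = 360 + 110 + 35 + 135 + 140 = $780.
(Supply check: P1 ships 100; P2 ships 50; P3 ships 20.)

780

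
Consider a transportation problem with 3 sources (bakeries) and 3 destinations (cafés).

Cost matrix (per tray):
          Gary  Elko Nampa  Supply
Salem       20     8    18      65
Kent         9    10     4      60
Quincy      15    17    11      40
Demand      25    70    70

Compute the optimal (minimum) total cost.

An optimal shipping plan:
  Salem to Elko: 65 × 8 = 520
  Kent to Nampa: 60 × 4 = 240
  Quincy to Gary: 25 × 15 = 375
  Quincy to Elko: 5 × 17 = 85
  Quincy to Nampa: 10 × 11 = 110
Total = 520 + 240 + 375 + 85 + 110 = 1330.
(Supply check: Salem ships 65; Kent ships 60; Quincy ships 40.)

1330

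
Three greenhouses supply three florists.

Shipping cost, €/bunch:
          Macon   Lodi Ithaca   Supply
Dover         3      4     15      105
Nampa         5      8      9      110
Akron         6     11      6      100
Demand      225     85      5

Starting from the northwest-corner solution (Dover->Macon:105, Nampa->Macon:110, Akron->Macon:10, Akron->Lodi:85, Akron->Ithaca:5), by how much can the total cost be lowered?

340

Current plan cost = 105·3 + 110·5 + 10·6 + 85·11 + 5·6 = €1890.
Optimal plan:
  Dover to Macon: 20 × €3 = €60
  Dover to Lodi: 85 × €4 = €340
  Nampa to Macon: 110 × €5 = €550
  Akron to Macon: 95 × €6 = €570
  Akron to Ithaca: 5 × €6 = €30
Optimal cost = €1550.
Saving = 1890 − 1550 = €340.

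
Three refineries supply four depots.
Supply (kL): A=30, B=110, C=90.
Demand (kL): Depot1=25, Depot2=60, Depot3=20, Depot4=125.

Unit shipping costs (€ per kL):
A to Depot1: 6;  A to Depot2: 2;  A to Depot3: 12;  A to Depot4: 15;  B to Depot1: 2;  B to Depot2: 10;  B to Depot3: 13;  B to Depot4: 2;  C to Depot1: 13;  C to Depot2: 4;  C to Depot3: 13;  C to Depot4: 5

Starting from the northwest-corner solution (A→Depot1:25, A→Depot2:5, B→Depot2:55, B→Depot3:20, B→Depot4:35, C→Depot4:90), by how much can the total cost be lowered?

Current plan cost = 25·6 + 5·2 + 55·10 + 20·13 + 35·2 + 90·5 = €1490.
Optimal plan:
  A->Depot2: 30 × €2 = €60
  B->Depot1: 25 × €2 = €50
  B->Depot4: 85 × €2 = €170
  C->Depot2: 30 × €4 = €120
  C->Depot3: 20 × €13 = €260
  C->Depot4: 40 × €5 = €200
Optimal cost = €860.
Saving = 1490 − 860 = €630.

630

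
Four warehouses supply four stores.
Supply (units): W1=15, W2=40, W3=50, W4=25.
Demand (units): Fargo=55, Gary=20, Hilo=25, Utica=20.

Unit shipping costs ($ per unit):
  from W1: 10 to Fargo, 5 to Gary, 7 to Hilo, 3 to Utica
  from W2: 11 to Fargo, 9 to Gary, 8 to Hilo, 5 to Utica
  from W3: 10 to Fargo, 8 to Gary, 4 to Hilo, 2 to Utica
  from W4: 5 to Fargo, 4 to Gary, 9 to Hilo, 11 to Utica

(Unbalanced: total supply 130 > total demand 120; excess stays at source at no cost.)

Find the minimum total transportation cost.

One minimum-cost allocation:
  W1→Gary: 15 × $5 = $75
  W2→Fargo: 25 × $11 = $275
  W2→Gary: 5 × $9 = $45
  W3→Fargo: 5 × $10 = $50
  W3→Hilo: 25 × $4 = $100
  W3→Utica: 20 × $2 = $40
  W4→Fargo: 25 × $5 = $125
Total = 75 + 275 + 45 + 50 + 100 + 40 + 125 = $710.

710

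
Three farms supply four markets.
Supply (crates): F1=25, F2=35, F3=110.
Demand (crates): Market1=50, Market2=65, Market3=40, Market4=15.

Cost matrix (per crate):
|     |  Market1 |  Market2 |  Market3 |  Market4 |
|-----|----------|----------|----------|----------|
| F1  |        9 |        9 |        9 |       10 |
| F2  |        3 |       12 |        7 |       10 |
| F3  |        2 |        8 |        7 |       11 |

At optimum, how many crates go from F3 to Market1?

50

Solving gives:
  F1–Market2: 10 × 9 = 90
  F1–Market4: 15 × 10 = 150
  F2–Market3: 35 × 7 = 245
  F3–Market1: 50 × 2 = 100
  F3–Market2: 55 × 8 = 440
  F3–Market3: 5 × 7 = 35
Total cost = 1060.
So F3→Market1 carries 50 crates.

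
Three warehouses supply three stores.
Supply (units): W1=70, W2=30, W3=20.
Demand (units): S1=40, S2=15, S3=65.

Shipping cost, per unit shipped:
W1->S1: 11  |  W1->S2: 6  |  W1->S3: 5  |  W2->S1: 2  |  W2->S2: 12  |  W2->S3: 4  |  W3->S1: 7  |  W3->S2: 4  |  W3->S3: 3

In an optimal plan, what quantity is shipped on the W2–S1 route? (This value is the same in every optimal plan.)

Solving gives:
  W1→S2: 5 units
  W1→S3: 65 units
  W2→S1: 30 units
  W3→S1: 10 units
  W3→S2: 10 units
Total cost = 525.
So W2→S1 carries 30 units.

30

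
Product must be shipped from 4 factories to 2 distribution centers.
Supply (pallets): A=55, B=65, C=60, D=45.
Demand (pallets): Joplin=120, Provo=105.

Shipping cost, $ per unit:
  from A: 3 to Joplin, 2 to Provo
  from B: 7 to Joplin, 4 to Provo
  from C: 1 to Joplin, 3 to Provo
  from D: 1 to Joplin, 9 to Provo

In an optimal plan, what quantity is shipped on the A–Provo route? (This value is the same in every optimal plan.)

Solving gives:
  A to Joplin: 15 pallets
  A to Provo: 40 pallets
  B to Provo: 65 pallets
  C to Joplin: 60 pallets
  D to Joplin: 45 pallets
Total cost = $490.
So A→Provo carries 40 pallets.

40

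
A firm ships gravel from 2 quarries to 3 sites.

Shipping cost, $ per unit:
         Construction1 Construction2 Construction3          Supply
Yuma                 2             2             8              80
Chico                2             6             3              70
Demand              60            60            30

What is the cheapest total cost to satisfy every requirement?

A cheapest plan:
  Yuma→Construction1: 20 × $2 = $40
  Yuma→Construction2: 60 × $2 = $120
  Chico→Construction1: 40 × $2 = $80
  Chico→Construction3: 30 × $3 = $90
Total = 40 + 120 + 80 + 90 = $330.

330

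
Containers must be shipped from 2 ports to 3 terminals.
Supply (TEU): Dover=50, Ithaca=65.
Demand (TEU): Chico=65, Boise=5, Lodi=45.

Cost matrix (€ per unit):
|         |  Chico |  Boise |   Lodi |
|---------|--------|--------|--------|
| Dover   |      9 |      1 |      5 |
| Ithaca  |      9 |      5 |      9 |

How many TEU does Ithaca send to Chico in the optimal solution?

The minimum-cost plan:
  Dover to Boise: 5 × €1 = €5
  Dover to Lodi: 45 × €5 = €225
  Ithaca to Chico: 65 × €9 = €585
Total cost = €815.
So Ithaca→Chico carries 65 TEU.

65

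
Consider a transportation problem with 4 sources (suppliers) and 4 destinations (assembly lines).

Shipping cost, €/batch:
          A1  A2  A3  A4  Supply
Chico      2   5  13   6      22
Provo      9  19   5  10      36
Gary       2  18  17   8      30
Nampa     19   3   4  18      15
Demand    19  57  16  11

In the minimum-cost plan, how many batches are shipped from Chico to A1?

Optimal shipments:
  Chico→A2: 22 × €5 = €110
  Provo→A2: 20 × €19 = €380
  Provo→A3: 16 × €5 = €80
  Gary→A1: 19 × €2 = €38
  Gary→A4: 11 × €8 = €88
  Nampa→A2: 15 × €3 = €45
Total cost = €741.
The route Chico→A1 is not used.

0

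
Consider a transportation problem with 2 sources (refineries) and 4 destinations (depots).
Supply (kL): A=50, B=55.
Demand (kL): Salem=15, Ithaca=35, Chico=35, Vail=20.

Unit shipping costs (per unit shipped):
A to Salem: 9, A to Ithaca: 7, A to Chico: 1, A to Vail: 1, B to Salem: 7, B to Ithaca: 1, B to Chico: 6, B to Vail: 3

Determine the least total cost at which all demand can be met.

205

A cheapest plan:
  A->Chico: 35 × 1 = 35
  A->Vail: 15 × 1 = 15
  B->Salem: 15 × 7 = 105
  B->Ithaca: 35 × 1 = 35
  B->Vail: 5 × 3 = 15
Total = 35 + 15 + 105 + 35 + 15 = 205.
(Supply check: A ships 50; B ships 55.)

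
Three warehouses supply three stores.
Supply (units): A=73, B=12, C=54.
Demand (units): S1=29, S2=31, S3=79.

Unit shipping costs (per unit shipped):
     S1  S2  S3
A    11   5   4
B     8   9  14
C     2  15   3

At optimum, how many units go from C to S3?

Optimal shipments:
  A–S2: 19 × 5 = 95
  A–S3: 54 × 4 = 216
  B–S2: 12 × 9 = 108
  C–S1: 29 × 2 = 58
  C–S3: 25 × 3 = 75
Total cost = 552.
So C→S3 carries 25 units.

25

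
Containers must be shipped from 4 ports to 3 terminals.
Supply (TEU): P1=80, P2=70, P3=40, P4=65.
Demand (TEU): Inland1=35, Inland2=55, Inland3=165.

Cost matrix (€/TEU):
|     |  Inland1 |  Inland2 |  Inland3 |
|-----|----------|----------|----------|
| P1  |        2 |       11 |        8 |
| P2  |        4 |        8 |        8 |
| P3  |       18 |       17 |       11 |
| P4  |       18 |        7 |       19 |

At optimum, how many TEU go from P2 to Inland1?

0

Optimal shipments:
  P1–Inland1: 35 TEU
  P1–Inland3: 45 TEU
  P2–Inland3: 70 TEU
  P3–Inland3: 40 TEU
  P4–Inland2: 55 TEU
  P4–Inland3: 10 TEU
Total cost = €2005.
The route P2→Inland1 is not used.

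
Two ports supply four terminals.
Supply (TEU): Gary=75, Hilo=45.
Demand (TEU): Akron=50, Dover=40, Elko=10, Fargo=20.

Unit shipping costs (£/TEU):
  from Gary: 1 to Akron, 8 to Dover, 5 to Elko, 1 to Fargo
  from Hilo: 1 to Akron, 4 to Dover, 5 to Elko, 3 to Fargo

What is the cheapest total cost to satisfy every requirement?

One minimum-cost allocation:
  Gary–Akron: 45 × £1 = £45
  Gary–Elko: 10 × £5 = £50
  Gary–Fargo: 20 × £1 = £20
  Hilo–Akron: 5 × £1 = £5
  Hilo–Dover: 40 × £4 = £160
Total = 45 + 50 + 20 + 5 + 160 = £280.
(Supply check: Gary ships 75; Hilo ships 45.)

280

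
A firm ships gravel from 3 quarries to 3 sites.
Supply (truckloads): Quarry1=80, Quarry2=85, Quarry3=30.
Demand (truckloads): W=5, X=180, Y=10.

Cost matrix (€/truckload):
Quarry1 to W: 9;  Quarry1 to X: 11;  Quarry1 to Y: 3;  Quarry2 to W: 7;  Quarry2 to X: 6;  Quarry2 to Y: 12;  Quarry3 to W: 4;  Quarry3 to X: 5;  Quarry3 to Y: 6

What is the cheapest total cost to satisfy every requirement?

1450

One minimum-cost allocation:
  Quarry1→W: 5 × €9 = €45
  Quarry1→X: 65 × €11 = €715
  Quarry1→Y: 10 × €3 = €30
  Quarry2→X: 85 × €6 = €510
  Quarry3→X: 30 × €5 = €150
Total = 45 + 715 + 30 + 510 + 150 = €1450.
(Supply check: Quarry1 ships 80; Quarry2 ships 85; Quarry3 ships 30.)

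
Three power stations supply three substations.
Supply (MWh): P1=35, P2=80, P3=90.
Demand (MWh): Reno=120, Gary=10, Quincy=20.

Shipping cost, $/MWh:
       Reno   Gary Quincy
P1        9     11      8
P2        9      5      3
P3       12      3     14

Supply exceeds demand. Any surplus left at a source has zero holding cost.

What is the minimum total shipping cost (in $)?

1245

One minimum-cost allocation:
  P1->Reno: 35 × $9 = $315
  P2->Reno: 60 × $9 = $540
  P2->Quincy: 20 × $3 = $60
  P3->Reno: 25 × $12 = $300
  P3->Gary: 10 × $3 = $30
Total = 315 + 540 + 60 + 300 + 30 = $1245.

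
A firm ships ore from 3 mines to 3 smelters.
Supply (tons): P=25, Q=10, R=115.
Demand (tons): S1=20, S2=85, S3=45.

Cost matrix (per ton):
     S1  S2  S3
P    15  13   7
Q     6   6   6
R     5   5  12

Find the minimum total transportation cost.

880

An optimal shipping plan:
  P to S3: 25 × 7 = 175
  Q to S3: 10 × 6 = 60
  R to S1: 20 × 5 = 100
  R to S2: 85 × 5 = 425
  R to S3: 10 × 12 = 120
Total = 175 + 60 + 100 + 425 + 120 = 880.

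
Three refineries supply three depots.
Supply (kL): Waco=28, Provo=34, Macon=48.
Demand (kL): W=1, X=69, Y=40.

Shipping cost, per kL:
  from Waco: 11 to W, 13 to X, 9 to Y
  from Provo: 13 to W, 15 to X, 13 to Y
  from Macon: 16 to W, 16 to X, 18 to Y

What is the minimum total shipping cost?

1504

Optimal allocation:
  Waco to Y: 28 kL
  Provo to W: 1 kL
  Provo to X: 21 kL
  Provo to Y: 12 kL
  Macon to X: 48 kL
Total cost = 1504.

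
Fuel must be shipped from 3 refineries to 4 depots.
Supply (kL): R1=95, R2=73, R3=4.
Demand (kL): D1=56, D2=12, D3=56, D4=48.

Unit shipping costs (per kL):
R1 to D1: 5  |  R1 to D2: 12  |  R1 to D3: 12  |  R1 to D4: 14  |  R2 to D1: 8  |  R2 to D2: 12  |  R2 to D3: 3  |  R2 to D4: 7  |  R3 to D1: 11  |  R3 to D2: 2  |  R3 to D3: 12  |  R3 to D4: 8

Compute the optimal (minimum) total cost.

One minimum-cost allocation:
  R1–D1: 56 × 5 = 280
  R1–D2: 8 × 12 = 96
  R1–D4: 31 × 14 = 434
  R2–D3: 56 × 3 = 168
  R2–D4: 17 × 7 = 119
  R3–D2: 4 × 2 = 8
Total = 280 + 96 + 434 + 168 + 119 + 8 = 1105.

1105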